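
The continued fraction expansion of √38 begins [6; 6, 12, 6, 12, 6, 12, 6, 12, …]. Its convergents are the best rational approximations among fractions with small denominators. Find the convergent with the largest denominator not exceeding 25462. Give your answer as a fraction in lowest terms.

a_0 = 6: 6/1  (≤ bound)
a_1 = 6: 37/6  (≤ bound)
a_2 = 12: 450/73  (≤ bound)
a_3 = 6: 2737/444  (≤ bound)
a_4 = 12: 33294/5401  (≤ bound)
a_5 = 6: 202501/32850  (> 25462, stop)

33294/5401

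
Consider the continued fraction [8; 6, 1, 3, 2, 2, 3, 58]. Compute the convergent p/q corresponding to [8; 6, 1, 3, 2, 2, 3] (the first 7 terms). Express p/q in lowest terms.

Starting at the tail and folding back:
Start with 3.
2 + 1/(3/1) = 2 + 1/3 = 7/3
2 + 1/(7/3) = 2 + 3/7 = 17/7
3 + 1/(17/7) = 3 + 7/17 = 58/17
1 + 1/(58/17) = 1 + 17/58 = 75/58
6 + 1/(75/58) = 6 + 58/75 = 508/75
8 + 1/(508/75) = 8 + 75/508 = 4139/508

4139/508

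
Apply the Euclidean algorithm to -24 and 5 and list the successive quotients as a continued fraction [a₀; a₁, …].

[-5; 5]

⌊-24/5⌋ = -5, remainder 1
⌊5/1⌋ = 5, remainder 0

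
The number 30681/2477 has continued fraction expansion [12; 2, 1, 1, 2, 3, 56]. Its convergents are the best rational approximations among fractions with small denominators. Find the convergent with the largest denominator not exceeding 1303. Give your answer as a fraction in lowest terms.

a_0 = 12: 12/1  (≤ bound)
a_1 = 2: 25/2  (≤ bound)
a_2 = 1: 37/3  (≤ bound)
a_3 = 1: 62/5  (≤ bound)
a_4 = 2: 161/13  (≤ bound)
a_5 = 3: 545/44  (≤ bound)
a_6 = 56: 30681/2477  (> 1303, stop)

545/44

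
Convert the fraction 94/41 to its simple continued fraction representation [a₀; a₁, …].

[2; 3, 2, 2, 2]

⌊94/41⌋ = 2, remainder 12
⌊41/12⌋ = 3, remainder 5
⌊12/5⌋ = 2, remainder 2
⌊5/2⌋ = 2, remainder 1
⌊2/1⌋ = 2, remainder 0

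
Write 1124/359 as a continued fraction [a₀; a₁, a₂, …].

⌊1124/359⌋ = 3, remainder 47
⌊359/47⌋ = 7, remainder 30
⌊47/30⌋ = 1, remainder 17
⌊30/17⌋ = 1, remainder 13
⌊17/13⌋ = 1, remainder 4
⌊13/4⌋ = 3, remainder 1
⌊4/1⌋ = 4, remainder 0

[3; 7, 1, 1, 1, 3, 4]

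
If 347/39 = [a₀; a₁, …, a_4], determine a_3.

Apply division with remainder until the remainder is 0:
347 ÷ 39 → quotient 8, remainder 35
39 ÷ 35 → quotient 1, remainder 4
35 ÷ 4 → quotient 8, remainder 3
4 ÷ 3 → quotient 1, remainder 1

1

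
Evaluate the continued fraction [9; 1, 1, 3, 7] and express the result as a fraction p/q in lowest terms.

488/51

a_0 = 9: 9/1
a_1 = 1: 10/1
a_2 = 1: 19/2
a_3 = 3: 67/7
a_4 = 7: 488/51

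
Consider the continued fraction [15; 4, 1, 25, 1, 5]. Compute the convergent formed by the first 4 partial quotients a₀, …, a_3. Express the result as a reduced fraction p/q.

1961/129

Start with 25.
1 + 1/(25/1) = 1 + 1/25 = 26/25
4 + 1/(26/25) = 4 + 25/26 = 129/26
15 + 1/(129/26) = 15 + 26/129 = 1961/129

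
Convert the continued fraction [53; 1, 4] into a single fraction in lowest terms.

269/5

Collapse the nested fraction from the inside out:
Start with 4.
1 + 1/(4/1) = 1 + 1/4 = 5/4
53 + 1/(5/4) = 53 + 4/5 = 269/5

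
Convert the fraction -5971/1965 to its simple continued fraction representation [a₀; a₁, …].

[-4; 1, 24, 1, 5, 1, 10]

-5971 ÷ 1965 → quotient -4, remainder 1889
1965 ÷ 1889 → quotient 1, remainder 76
1889 ÷ 76 → quotient 24, remainder 65
76 ÷ 65 → quotient 1, remainder 11
65 ÷ 11 → quotient 5, remainder 10
11 ÷ 10 → quotient 1, remainder 1
10 ÷ 1 → quotient 10, remainder 0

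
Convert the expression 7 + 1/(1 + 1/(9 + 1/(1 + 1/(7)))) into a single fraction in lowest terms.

Build up convergents one term at a time:
a_0 = 7: 7/1
a_1 = 1: 8/1
a_2 = 9: 79/10
a_3 = 1: 87/11
a_4 = 7: 688/87

688/87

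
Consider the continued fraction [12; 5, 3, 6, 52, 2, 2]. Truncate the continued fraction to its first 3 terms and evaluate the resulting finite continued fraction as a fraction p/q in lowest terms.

Build up convergents one term at a time:
a_0 = 12: 12/1
a_1 = 5: 61/5
a_2 = 3: 195/16

195/16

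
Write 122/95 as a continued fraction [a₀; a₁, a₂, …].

Apply division with remainder until the remainder is 0:
122 = 1·95 + 27, so a_0 = 1
95 = 3·27 + 14, so a_1 = 3
27 = 1·14 + 13, so a_2 = 1
14 = 1·13 + 1, so a_3 = 1
13 = 13·1 + 0, so a_4 = 13

[1; 3, 1, 1, 13]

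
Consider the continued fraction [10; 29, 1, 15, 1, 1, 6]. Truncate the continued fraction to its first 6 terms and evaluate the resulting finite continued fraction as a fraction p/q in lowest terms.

a_0 = 10: 10/1
a_1 = 29: 291/29
a_2 = 1: 301/30
a_3 = 15: 4806/479
a_4 = 1: 5107/509
a_5 = 1: 9913/988

9913/988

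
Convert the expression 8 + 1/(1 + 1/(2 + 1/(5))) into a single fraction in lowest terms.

Start with 5.
2 + 1/(5/1) = 2 + 1/5 = 11/5
1 + 1/(11/5) = 1 + 5/11 = 16/11
8 + 1/(16/11) = 8 + 11/16 = 139/16

139/16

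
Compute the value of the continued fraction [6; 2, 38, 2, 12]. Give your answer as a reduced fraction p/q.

12656/1949

Start with 12.
2 + 1/(12/1) = 2 + 1/12 = 25/12
38 + 1/(25/12) = 38 + 12/25 = 962/25
2 + 1/(962/25) = 2 + 25/962 = 1949/962
6 + 1/(1949/962) = 6 + 962/1949 = 12656/1949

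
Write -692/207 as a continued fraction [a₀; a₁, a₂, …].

Repeatedly divide and take the remainder:
-692 ÷ 207 → quotient -4, remainder 136
207 ÷ 136 → quotient 1, remainder 71
136 ÷ 71 → quotient 1, remainder 65
71 ÷ 65 → quotient 1, remainder 6
65 ÷ 6 → quotient 10, remainder 5
6 ÷ 5 → quotient 1, remainder 1
5 ÷ 1 → quotient 5, remainder 0

[-4; 1, 1, 1, 10, 1, 5]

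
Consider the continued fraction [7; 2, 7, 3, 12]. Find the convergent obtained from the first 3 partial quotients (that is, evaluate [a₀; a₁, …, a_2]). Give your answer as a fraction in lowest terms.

112/15

a_0 = 7: 7/1
a_1 = 2: 15/2
a_2 = 7: 112/15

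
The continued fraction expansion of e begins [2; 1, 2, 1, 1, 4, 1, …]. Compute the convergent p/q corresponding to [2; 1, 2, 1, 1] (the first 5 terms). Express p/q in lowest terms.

Start with 1.
1 + 1/(1/1) = 1 + 1/1 = 2/1
2 + 1/(2/1) = 2 + 1/2 = 5/2
1 + 1/(5/2) = 1 + 2/5 = 7/5
2 + 1/(7/5) = 2 + 5/7 = 19/7

19/7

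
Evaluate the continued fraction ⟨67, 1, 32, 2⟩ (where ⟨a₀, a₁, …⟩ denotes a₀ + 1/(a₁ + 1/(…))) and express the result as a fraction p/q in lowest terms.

4554/67

Compute successive convergents:
a_0 = 67: 67/1
a_1 = 1: 68/1
a_2 = 32: 2243/33
a_3 = 2: 4554/67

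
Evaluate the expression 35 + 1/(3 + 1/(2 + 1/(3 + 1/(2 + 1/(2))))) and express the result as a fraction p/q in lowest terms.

Compute successive convergents:
a_0 = 35: 35/1
a_1 = 3: 106/3
a_2 = 2: 247/7
a_3 = 3: 847/24
a_4 = 2: 1941/55
a_5 = 2: 4729/134

4729/134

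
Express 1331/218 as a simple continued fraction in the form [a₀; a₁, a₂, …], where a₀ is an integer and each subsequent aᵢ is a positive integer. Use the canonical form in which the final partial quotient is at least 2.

1331 = 6·218 + 23, so a_0 = 6
218 = 9·23 + 11, so a_1 = 9
23 = 2·11 + 1, so a_2 = 2
11 = 11·1 + 0, so a_3 = 11

[6; 9, 2, 11]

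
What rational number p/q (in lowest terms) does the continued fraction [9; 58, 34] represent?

Use the convergent recurrence hₖ = aₖ·hₖ₋₁ + hₖ₋₂ (and likewise for the denominators kₖ):
a_0 = 9: 9/1
a_1 = 58: 523/58
a_2 = 34: 17791/1973

17791/1973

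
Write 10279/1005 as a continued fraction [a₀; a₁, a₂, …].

Apply division with remainder until the remainder is 0:
10279 ÷ 1005 → quotient 10, remainder 229
1005 ÷ 229 → quotient 4, remainder 89
229 ÷ 89 → quotient 2, remainder 51
89 ÷ 51 → quotient 1, remainder 38
51 ÷ 38 → quotient 1, remainder 13
38 ÷ 13 → quotient 2, remainder 12
13 ÷ 12 → quotient 1, remainder 1
12 ÷ 1 → quotient 12, remainder 0

[10; 4, 2, 1, 1, 2, 1, 12]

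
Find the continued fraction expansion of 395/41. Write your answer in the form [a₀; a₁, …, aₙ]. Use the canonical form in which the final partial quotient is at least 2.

Apply division with remainder until the remainder is 0:
⌊395/41⌋ = 9, remainder 26
⌊41/26⌋ = 1, remainder 15
⌊26/15⌋ = 1, remainder 11
⌊15/11⌋ = 1, remainder 4
⌊11/4⌋ = 2, remainder 3
⌊4/3⌋ = 1, remainder 1
⌊3/1⌋ = 3, remainder 0

[9; 1, 1, 1, 2, 1, 3]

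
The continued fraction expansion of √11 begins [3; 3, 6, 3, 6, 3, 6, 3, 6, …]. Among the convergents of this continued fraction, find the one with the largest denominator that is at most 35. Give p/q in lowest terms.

List convergents until the denominator exceeds the bound:
a_0 = 3: 3/1  (≤ bound)
a_1 = 3: 10/3  (≤ bound)
a_2 = 6: 63/19  (≤ bound)
a_3 = 3: 199/60  (> 35, stop)

63/19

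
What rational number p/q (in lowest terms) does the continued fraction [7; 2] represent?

15/2

Start with 2.
7 + 1/(2/1) = 7 + 1/2 = 15/2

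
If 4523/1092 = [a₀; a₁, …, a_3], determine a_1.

7

4523 ÷ 1092 → quotient 4, remainder 155
1092 ÷ 155 → quotient 7, remainder 7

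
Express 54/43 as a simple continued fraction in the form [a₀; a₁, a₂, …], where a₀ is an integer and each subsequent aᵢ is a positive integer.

54 ÷ 43 → quotient 1, remainder 11
43 ÷ 11 → quotient 3, remainder 10
11 ÷ 10 → quotient 1, remainder 1
10 ÷ 1 → quotient 10, remainder 0

[1; 3, 1, 10]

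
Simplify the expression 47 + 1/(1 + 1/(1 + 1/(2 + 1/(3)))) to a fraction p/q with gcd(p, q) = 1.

Collapse the nested fraction from the inside out:
Start with 3.
2 + 1/(3/1) = 2 + 1/3 = 7/3
1 + 1/(7/3) = 1 + 3/7 = 10/7
1 + 1/(10/7) = 1 + 7/10 = 17/10
47 + 1/(17/10) = 47 + 10/17 = 809/17

809/17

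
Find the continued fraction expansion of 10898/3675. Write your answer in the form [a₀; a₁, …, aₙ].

10898 = 2·3675 + 3548, so a_0 = 2
3675 = 1·3548 + 127, so a_1 = 1
3548 = 27·127 + 119, so a_2 = 27
127 = 1·119 + 8, so a_3 = 1
119 = 14·8 + 7, so a_4 = 14
8 = 1·7 + 1, so a_5 = 1
7 = 7·1 + 0, so a_6 = 7

[2; 1, 27, 1, 14, 1, 7]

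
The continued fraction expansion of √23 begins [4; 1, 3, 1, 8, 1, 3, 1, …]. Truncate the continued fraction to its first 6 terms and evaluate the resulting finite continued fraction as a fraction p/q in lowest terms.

235/49

Start with 1.
8 + 1/(1/1) = 8 + 1/1 = 9/1
1 + 1/(9/1) = 1 + 1/9 = 10/9
3 + 1/(10/9) = 3 + 9/10 = 39/10
1 + 1/(39/10) = 1 + 10/39 = 49/39
4 + 1/(49/39) = 4 + 39/49 = 235/49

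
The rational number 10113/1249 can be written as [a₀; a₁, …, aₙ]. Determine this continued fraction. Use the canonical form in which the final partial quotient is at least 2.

[8; 10, 3, 9, 1, 3]

Apply division with remainder until the remainder is 0:
⌊10113/1249⌋ = 8, remainder 121
⌊1249/121⌋ = 10, remainder 39
⌊121/39⌋ = 3, remainder 4
⌊39/4⌋ = 9, remainder 3
⌊4/3⌋ = 1, remainder 1
⌊3/1⌋ = 3, remainder 0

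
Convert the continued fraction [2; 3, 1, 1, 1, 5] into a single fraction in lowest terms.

141/62

Build up convergents one term at a time:
a_0 = 2: 2/1
a_1 = 3: 7/3
a_2 = 1: 9/4
a_3 = 1: 16/7
a_4 = 1: 25/11
a_5 = 5: 141/62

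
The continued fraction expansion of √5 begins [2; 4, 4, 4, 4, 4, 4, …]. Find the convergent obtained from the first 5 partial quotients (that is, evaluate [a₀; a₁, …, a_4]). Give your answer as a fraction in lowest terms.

682/305

a_0 = 2: 2/1
a_1 = 4: 9/4
a_2 = 4: 38/17
a_3 = 4: 161/72
a_4 = 4: 682/305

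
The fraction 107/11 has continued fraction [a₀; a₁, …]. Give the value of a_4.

107 = 9·11 + 8, so a_0 = 9
11 = 1·8 + 3, so a_1 = 1
8 = 2·3 + 2, so a_2 = 2
3 = 1·2 + 1, so a_3 = 1
2 = 2·1 + 0, so a_4 = 2

2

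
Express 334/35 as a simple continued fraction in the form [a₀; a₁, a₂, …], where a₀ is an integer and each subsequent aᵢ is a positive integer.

[9; 1, 1, 5, 3]

334 ÷ 35 → quotient 9, remainder 19
35 ÷ 19 → quotient 1, remainder 16
19 ÷ 16 → quotient 1, remainder 3
16 ÷ 3 → quotient 5, remainder 1
3 ÷ 1 → quotient 3, remainder 0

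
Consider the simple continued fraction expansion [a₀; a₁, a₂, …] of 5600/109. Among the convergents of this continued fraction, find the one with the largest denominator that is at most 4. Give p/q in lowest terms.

154/3

a_0 = 51: 51/1  (≤ bound)
a_1 = 2: 103/2  (≤ bound)
a_2 = 1: 154/3  (≤ bound)
a_3 = 1: 257/5  (> 4, stop)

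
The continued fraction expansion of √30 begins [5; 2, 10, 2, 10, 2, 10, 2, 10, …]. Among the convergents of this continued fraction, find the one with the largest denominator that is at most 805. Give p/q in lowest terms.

2525/461

List convergents until the denominator exceeds the bound:
a_0 = 5: 5/1  (≤ bound)
a_1 = 2: 11/2  (≤ bound)
a_2 = 10: 115/21  (≤ bound)
a_3 = 2: 241/44  (≤ bound)
a_4 = 10: 2525/461  (≤ bound)
a_5 = 2: 5291/966  (> 805, stop)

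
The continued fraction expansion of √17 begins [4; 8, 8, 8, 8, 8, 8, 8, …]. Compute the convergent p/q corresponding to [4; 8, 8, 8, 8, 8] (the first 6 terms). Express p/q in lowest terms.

143649/34840

Collapse the nested fraction from the inside out:
Start with 8.
8 + 1/(8/1) = 8 + 1/8 = 65/8
8 + 1/(65/8) = 8 + 8/65 = 528/65
8 + 1/(528/65) = 8 + 65/528 = 4289/528
8 + 1/(4289/528) = 8 + 528/4289 = 34840/4289
4 + 1/(34840/4289) = 4 + 4289/34840 = 143649/34840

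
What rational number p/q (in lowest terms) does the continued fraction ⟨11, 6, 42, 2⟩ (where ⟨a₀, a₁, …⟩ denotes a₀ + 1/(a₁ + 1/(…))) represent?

Compute successive convergents:
a_0 = 11: 11/1
a_1 = 6: 67/6
a_2 = 42: 2825/253
a_3 = 2: 5717/512

5717/512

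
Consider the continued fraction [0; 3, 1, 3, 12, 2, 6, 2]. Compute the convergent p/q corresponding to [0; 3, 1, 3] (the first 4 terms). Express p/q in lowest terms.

a_0 = 0: 0/1
a_1 = 3: 1/3
a_2 = 1: 1/4
a_3 = 3: 4/15

4/15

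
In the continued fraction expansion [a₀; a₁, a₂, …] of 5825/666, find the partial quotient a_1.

1

⌊5825/666⌋ = 8, remainder 497
⌊666/497⌋ = 1, remainder 169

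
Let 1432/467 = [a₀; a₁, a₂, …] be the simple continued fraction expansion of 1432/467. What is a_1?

Run the Euclidean algorithm, recording each quotient:
⌊1432/467⌋ = 3, remainder 31
⌊467/31⌋ = 15, remainder 2

15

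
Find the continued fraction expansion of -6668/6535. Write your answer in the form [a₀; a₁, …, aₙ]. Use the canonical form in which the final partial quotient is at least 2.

Apply division with remainder until the remainder is 0:
-6668 ÷ 6535 → quotient -2, remainder 6402
6535 ÷ 6402 → quotient 1, remainder 133
6402 ÷ 133 → quotient 48, remainder 18
133 ÷ 18 → quotient 7, remainder 7
18 ÷ 7 → quotient 2, remainder 4
7 ÷ 4 → quotient 1, remainder 3
4 ÷ 3 → quotient 1, remainder 1
3 ÷ 1 → quotient 3, remainder 0

[-2; 1, 48, 7, 2, 1, 1, 3]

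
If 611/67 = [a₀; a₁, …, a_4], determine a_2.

2

611 ÷ 67 → quotient 9, remainder 8
67 ÷ 8 → quotient 8, remainder 3
8 ÷ 3 → quotient 2, remainder 2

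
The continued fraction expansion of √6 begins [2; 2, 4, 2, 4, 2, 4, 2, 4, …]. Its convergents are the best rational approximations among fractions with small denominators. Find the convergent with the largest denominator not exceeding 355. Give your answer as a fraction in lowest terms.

485/198

a_0 = 2: 2/1  (≤ bound)
a_1 = 2: 5/2  (≤ bound)
a_2 = 4: 22/9  (≤ bound)
a_3 = 2: 49/20  (≤ bound)
a_4 = 4: 218/89  (≤ bound)
a_5 = 2: 485/198  (≤ bound)
a_6 = 4: 2158/881  (> 355, stop)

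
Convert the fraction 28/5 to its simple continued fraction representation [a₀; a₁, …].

[5; 1, 1, 2]

⌊28/5⌋ = 5, remainder 3
⌊5/3⌋ = 1, remainder 2
⌊3/2⌋ = 1, remainder 1
⌊2/1⌋ = 2, remainder 0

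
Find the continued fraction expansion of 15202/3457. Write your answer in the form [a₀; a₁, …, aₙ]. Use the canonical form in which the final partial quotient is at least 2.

Repeatedly divide and take the remainder:
15202 = 4·3457 + 1374, so a_0 = 4
3457 = 2·1374 + 709, so a_1 = 2
1374 = 1·709 + 665, so a_2 = 1
709 = 1·665 + 44, so a_3 = 1
665 = 15·44 + 5, so a_4 = 15
44 = 8·5 + 4, so a_5 = 8
5 = 1·4 + 1, so a_6 = 1
4 = 4·1 + 0, so a_7 = 4

[4; 2, 1, 1, 15, 8, 1, 4]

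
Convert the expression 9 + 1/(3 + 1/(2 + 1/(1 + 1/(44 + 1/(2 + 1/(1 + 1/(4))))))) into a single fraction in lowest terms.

a_0 = 9: 9/1
a_1 = 3: 28/3
a_2 = 2: 65/7
a_3 = 1: 93/10
a_4 = 44: 4157/447
a_5 = 2: 8407/904
a_6 = 1: 12564/1351
a_7 = 4: 58663/6308

58663/6308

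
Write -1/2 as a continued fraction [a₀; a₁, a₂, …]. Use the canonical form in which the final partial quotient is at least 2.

[-1; 2]

-1 ÷ 2 → quotient -1, remainder 1
2 ÷ 1 → quotient 2, remainder 0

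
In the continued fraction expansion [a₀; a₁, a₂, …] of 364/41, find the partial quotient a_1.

364 = 8·41 + 36, so a_0 = 8
41 = 1·36 + 5, so a_1 = 1

1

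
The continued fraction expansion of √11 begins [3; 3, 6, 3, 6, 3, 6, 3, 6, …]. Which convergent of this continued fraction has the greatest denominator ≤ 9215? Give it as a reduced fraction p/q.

25077/7561

List convergents until the denominator exceeds the bound:
a_0 = 3: 3/1  (≤ bound)
a_1 = 3: 10/3  (≤ bound)
a_2 = 6: 63/19  (≤ bound)
a_3 = 3: 199/60  (≤ bound)
a_4 = 6: 1257/379  (≤ bound)
a_5 = 3: 3970/1197  (≤ bound)
a_6 = 6: 25077/7561  (≤ bound)
a_7 = 3: 79201/23880  (> 9215, stop)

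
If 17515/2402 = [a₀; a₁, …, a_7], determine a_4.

⌊17515/2402⌋ = 7, remainder 701
⌊2402/701⌋ = 3, remainder 299
⌊701/299⌋ = 2, remainder 103
⌊299/103⌋ = 2, remainder 93
⌊103/93⌋ = 1, remainder 10

1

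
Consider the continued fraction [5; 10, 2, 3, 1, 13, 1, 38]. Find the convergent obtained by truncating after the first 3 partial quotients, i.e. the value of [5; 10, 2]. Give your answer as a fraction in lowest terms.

a_0 = 5: 5/1
a_1 = 10: 51/10
a_2 = 2: 107/21

107/21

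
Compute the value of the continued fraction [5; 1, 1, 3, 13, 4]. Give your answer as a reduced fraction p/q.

a_0 = 5: 5/1
a_1 = 1: 6/1
a_2 = 1: 11/2
a_3 = 3: 39/7
a_4 = 13: 518/93
a_5 = 4: 2111/379

2111/379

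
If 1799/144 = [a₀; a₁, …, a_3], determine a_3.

2

1799 ÷ 144 → quotient 12, remainder 71
144 ÷ 71 → quotient 2, remainder 2
71 ÷ 2 → quotient 35, remainder 1
2 ÷ 1 → quotient 2, remainder 0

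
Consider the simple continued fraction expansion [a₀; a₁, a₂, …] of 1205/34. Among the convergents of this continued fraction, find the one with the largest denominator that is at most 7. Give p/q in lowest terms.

248/7

a_0 = 35: 35/1  (≤ bound)
a_1 = 2: 71/2  (≤ bound)
a_2 = 3: 248/7  (≤ bound)
a_3 = 1: 319/9  (> 7, stop)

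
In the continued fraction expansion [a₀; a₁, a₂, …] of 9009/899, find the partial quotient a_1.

47

Run the Euclidean algorithm, recording each quotient:
⌊9009/899⌋ = 10, remainder 19
⌊899/19⌋ = 47, remainder 6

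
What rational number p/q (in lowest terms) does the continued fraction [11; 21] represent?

a_0 = 11: 11/1
a_1 = 21: 232/21

232/21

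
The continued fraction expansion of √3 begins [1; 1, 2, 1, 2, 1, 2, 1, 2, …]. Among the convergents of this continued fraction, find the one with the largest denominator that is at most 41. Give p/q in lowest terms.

List convergents until the denominator exceeds the bound:
a_0 = 1: 1/1  (≤ bound)
a_1 = 1: 2/1  (≤ bound)
a_2 = 2: 5/3  (≤ bound)
a_3 = 1: 7/4  (≤ bound)
a_4 = 2: 19/11  (≤ bound)
a_5 = 1: 26/15  (≤ bound)
a_6 = 2: 71/41  (≤ bound)
a_7 = 1: 97/56  (> 41, stop)

71/41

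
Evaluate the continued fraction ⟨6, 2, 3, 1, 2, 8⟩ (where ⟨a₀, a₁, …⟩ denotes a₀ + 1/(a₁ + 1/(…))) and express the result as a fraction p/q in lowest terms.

Use the convergent recurrence hₖ = aₖ·hₖ₋₁ + hₖ₋₂ (and likewise for the denominators kₖ):
a_0 = 6: 6/1
a_1 = 2: 13/2
a_2 = 3: 45/7
a_3 = 1: 58/9
a_4 = 2: 161/25
a_5 = 8: 1346/209

1346/209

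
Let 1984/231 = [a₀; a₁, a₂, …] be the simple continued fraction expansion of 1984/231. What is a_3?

2

Run the Euclidean algorithm, recording each quotient:
⌊1984/231⌋ = 8, remainder 136
⌊231/136⌋ = 1, remainder 95
⌊136/95⌋ = 1, remainder 41
⌊95/41⌋ = 2, remainder 13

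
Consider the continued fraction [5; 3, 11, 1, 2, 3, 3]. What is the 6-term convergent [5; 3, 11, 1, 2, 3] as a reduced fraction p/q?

Start with 3.
2 + 1/(3/1) = 2 + 1/3 = 7/3
1 + 1/(7/3) = 1 + 3/7 = 10/7
11 + 1/(10/7) = 11 + 7/10 = 117/10
3 + 1/(117/10) = 3 + 10/117 = 361/117
5 + 1/(361/117) = 5 + 117/361 = 1922/361

1922/361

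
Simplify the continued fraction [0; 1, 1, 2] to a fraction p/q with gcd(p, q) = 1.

3/5

Work from the innermost term outward:
Start with 2.
1 + 1/(2/1) = 1 + 1/2 = 3/2
1 + 1/(3/2) = 1 + 2/3 = 5/3
0 + 1/(5/3) = 0 + 3/5 = 3/5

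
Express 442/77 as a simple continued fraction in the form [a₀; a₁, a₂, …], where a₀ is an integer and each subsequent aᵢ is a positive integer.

[5; 1, 2, 1, 5, 1, 2]

⌊442/77⌋ = 5, remainder 57
⌊77/57⌋ = 1, remainder 20
⌊57/20⌋ = 2, remainder 17
⌊20/17⌋ = 1, remainder 3
⌊17/3⌋ = 5, remainder 2
⌊3/2⌋ = 1, remainder 1
⌊2/1⌋ = 2, remainder 0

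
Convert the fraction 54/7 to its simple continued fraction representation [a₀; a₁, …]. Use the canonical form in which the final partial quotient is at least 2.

Run the Euclidean algorithm, recording each quotient:
54 ÷ 7 → quotient 7, remainder 5
7 ÷ 5 → quotient 1, remainder 2
5 ÷ 2 → quotient 2, remainder 1
2 ÷ 1 → quotient 2, remainder 0

[7; 1, 2, 2]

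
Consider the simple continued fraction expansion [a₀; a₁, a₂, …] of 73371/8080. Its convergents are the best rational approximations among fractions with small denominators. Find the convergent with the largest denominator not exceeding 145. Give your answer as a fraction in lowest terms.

a_0 = 9: 9/1  (≤ bound)
a_1 = 12: 109/12  (≤ bound)
a_2 = 2: 227/25  (≤ bound)
a_3 = 2: 563/62  (≤ bound)
a_4 = 3: 1916/211  (> 145, stop)

563/62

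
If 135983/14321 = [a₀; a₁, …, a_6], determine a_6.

2

135983 ÷ 14321 → quotient 9, remainder 7094
14321 ÷ 7094 → quotient 2, remainder 133
7094 ÷ 133 → quotient 53, remainder 45
133 ÷ 45 → quotient 2, remainder 43
45 ÷ 43 → quotient 1, remainder 2
43 ÷ 2 → quotient 21, remainder 1
2 ÷ 1 → quotient 2, remainder 0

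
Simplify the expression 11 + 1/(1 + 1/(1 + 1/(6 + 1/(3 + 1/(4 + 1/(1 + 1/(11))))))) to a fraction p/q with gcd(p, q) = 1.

29707/2575

Work from the innermost term outward:
Start with 11.
1 + 1/(11/1) = 1 + 1/11 = 12/11
4 + 1/(12/11) = 4 + 11/12 = 59/12
3 + 1/(59/12) = 3 + 12/59 = 189/59
6 + 1/(189/59) = 6 + 59/189 = 1193/189
1 + 1/(1193/189) = 1 + 189/1193 = 1382/1193
1 + 1/(1382/1193) = 1 + 1193/1382 = 2575/1382
11 + 1/(2575/1382) = 11 + 1382/2575 = 29707/2575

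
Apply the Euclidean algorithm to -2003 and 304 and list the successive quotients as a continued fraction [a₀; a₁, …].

Repeatedly divide and take the remainder:
-2003 ÷ 304 → quotient -7, remainder 125
304 ÷ 125 → quotient 2, remainder 54
125 ÷ 54 → quotient 2, remainder 17
54 ÷ 17 → quotient 3, remainder 3
17 ÷ 3 → quotient 5, remainder 2
3 ÷ 2 → quotient 1, remainder 1
2 ÷ 1 → quotient 2, remainder 0

[-7; 2, 2, 3, 5, 1, 2]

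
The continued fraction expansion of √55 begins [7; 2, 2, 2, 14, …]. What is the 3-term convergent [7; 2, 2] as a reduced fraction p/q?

Compute successive convergents:
a_0 = 7: 7/1
a_1 = 2: 15/2
a_2 = 2: 37/5

37/5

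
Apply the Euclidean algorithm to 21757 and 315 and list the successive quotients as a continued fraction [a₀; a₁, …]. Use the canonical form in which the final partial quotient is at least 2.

21757 ÷ 315 → quotient 69, remainder 22
315 ÷ 22 → quotient 14, remainder 7
22 ÷ 7 → quotient 3, remainder 1
7 ÷ 1 → quotient 7, remainder 0

[69; 14, 3, 7]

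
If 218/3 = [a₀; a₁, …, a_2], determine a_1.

1

218 ÷ 3 → quotient 72, remainder 2
3 ÷ 2 → quotient 1, remainder 1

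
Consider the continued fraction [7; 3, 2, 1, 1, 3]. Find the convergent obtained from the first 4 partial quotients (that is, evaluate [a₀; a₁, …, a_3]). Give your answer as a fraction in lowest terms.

73/10

a_0 = 7: 7/1
a_1 = 3: 22/3
a_2 = 2: 51/7
a_3 = 1: 73/10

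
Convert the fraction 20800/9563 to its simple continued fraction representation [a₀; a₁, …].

[2; 5, 1, 2, 2, 12, 6, 3]

20800 = 2·9563 + 1674, so a_0 = 2
9563 = 5·1674 + 1193, so a_1 = 5
1674 = 1·1193 + 481, so a_2 = 1
1193 = 2·481 + 231, so a_3 = 2
481 = 2·231 + 19, so a_4 = 2
231 = 12·19 + 3, so a_5 = 12
19 = 6·3 + 1, so a_6 = 6
3 = 3·1 + 0, so a_7 = 3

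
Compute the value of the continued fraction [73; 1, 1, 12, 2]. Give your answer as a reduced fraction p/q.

Use the convergent recurrence hₖ = aₖ·hₖ₋₁ + hₖ₋₂ (and likewise for the denominators kₖ):
a_0 = 73: 73/1
a_1 = 1: 74/1
a_2 = 1: 147/2
a_3 = 12: 1838/25
a_4 = 2: 3823/52

3823/52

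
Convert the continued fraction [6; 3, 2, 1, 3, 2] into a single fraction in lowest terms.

Work from the innermost term outward:
Start with 2.
3 + 1/(2/1) = 3 + 1/2 = 7/2
1 + 1/(7/2) = 1 + 2/7 = 9/7
2 + 1/(9/7) = 2 + 7/9 = 25/9
3 + 1/(25/9) = 3 + 9/25 = 84/25
6 + 1/(84/25) = 6 + 25/84 = 529/84

529/84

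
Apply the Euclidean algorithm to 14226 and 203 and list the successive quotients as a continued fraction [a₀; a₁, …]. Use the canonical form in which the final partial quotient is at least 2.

14226 ÷ 203 → quotient 70, remainder 16
203 ÷ 16 → quotient 12, remainder 11
16 ÷ 11 → quotient 1, remainder 5
11 ÷ 5 → quotient 2, remainder 1
5 ÷ 1 → quotient 5, remainder 0

[70; 12, 1, 2, 5]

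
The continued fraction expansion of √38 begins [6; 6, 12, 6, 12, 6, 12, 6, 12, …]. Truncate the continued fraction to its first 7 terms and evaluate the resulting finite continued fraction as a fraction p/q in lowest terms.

a_0 = 6: 6/1
a_1 = 6: 37/6
a_2 = 12: 450/73
a_3 = 6: 2737/444
a_4 = 12: 33294/5401
a_5 = 6: 202501/32850
a_6 = 12: 2463306/399601

2463306/399601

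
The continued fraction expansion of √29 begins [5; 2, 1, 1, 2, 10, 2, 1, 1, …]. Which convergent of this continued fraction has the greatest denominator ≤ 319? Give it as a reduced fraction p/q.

1524/283

a_0 = 5: 5/1  (≤ bound)
a_1 = 2: 11/2  (≤ bound)
a_2 = 1: 16/3  (≤ bound)
a_3 = 1: 27/5  (≤ bound)
a_4 = 2: 70/13  (≤ bound)
a_5 = 10: 727/135  (≤ bound)
a_6 = 2: 1524/283  (≤ bound)
a_7 = 1: 2251/418  (> 319, stop)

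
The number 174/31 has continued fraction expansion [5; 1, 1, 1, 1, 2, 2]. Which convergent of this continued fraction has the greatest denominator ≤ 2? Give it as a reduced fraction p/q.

11/2

a_0 = 5: 5/1  (≤ bound)
a_1 = 1: 6/1  (≤ bound)
a_2 = 1: 11/2  (≤ bound)
a_3 = 1: 17/3  (> 2, stop)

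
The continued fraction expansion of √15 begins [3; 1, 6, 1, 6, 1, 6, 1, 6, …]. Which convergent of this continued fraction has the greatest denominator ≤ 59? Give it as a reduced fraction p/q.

List convergents until the denominator exceeds the bound:
a_0 = 3: 3/1  (≤ bound)
a_1 = 1: 4/1  (≤ bound)
a_2 = 6: 27/7  (≤ bound)
a_3 = 1: 31/8  (≤ bound)
a_4 = 6: 213/55  (≤ bound)
a_5 = 1: 244/63  (> 59, stop)

213/55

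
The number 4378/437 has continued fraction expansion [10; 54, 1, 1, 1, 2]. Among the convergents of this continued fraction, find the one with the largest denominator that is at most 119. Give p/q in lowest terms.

1092/109

List convergents until the denominator exceeds the bound:
a_0 = 10: 10/1  (≤ bound)
a_1 = 54: 541/54  (≤ bound)
a_2 = 1: 551/55  (≤ bound)
a_3 = 1: 1092/109  (≤ bound)
a_4 = 1: 1643/164  (> 119, stop)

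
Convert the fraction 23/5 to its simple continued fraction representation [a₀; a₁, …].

[4; 1, 1, 2]

⌊23/5⌋ = 4, remainder 3
⌊5/3⌋ = 1, remainder 2
⌊3/2⌋ = 1, remainder 1
⌊2/1⌋ = 2, remainder 0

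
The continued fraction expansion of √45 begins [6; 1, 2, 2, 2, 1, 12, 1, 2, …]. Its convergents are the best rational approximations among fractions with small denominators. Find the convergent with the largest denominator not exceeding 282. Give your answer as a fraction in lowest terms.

a_0 = 6: 6/1  (≤ bound)
a_1 = 1: 7/1  (≤ bound)
a_2 = 2: 20/3  (≤ bound)
a_3 = 2: 47/7  (≤ bound)
a_4 = 2: 114/17  (≤ bound)
a_5 = 1: 161/24  (≤ bound)
a_6 = 12: 2046/305  (> 282, stop)

161/24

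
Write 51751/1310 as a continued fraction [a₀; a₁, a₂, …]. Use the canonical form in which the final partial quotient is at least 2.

Apply division with remainder until the remainder is 0:
⌊51751/1310⌋ = 39, remainder 661
⌊1310/661⌋ = 1, remainder 649
⌊661/649⌋ = 1, remainder 12
⌊649/12⌋ = 54, remainder 1
⌊12/1⌋ = 12, remainder 0

[39; 1, 1, 54, 12]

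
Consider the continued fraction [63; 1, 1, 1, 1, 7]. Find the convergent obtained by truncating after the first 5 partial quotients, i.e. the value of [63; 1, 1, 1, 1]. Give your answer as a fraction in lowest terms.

318/5

Build up convergents one term at a time:
a_0 = 63: 63/1
a_1 = 1: 64/1
a_2 = 1: 127/2
a_3 = 1: 191/3
a_4 = 1: 318/5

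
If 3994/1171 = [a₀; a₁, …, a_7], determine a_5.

Run the Euclidean algorithm, recording each quotient:
3994 = 3·1171 + 481, so a_0 = 3
1171 = 2·481 + 209, so a_1 = 2
481 = 2·209 + 63, so a_2 = 2
209 = 3·63 + 20, so a_3 = 3
63 = 3·20 + 3, so a_4 = 3
20 = 6·3 + 2, so a_5 = 6

6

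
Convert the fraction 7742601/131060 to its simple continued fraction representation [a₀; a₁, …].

[59; 13, 37, 1, 2, 7, 12]

7742601 = 59·131060 + 10061, so a_0 = 59
131060 = 13·10061 + 267, so a_1 = 13
10061 = 37·267 + 182, so a_2 = 37
267 = 1·182 + 85, so a_3 = 1
182 = 2·85 + 12, so a_4 = 2
85 = 7·12 + 1, so a_5 = 7
12 = 12·1 + 0, so a_6 = 12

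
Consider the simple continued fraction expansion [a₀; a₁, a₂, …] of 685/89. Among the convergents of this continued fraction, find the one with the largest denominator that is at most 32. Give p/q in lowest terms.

a_0 = 7: 7/1  (≤ bound)
a_1 = 1: 8/1  (≤ bound)
a_2 = 2: 23/3  (≤ bound)
a_3 = 3: 77/10  (≤ bound)
a_4 = 2: 177/23  (≤ bound)
a_5 = 1: 254/33  (> 32, stop)

177/23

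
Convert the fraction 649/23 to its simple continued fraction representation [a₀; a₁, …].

649 ÷ 23 → quotient 28, remainder 5
23 ÷ 5 → quotient 4, remainder 3
5 ÷ 3 → quotient 1, remainder 2
3 ÷ 2 → quotient 1, remainder 1
2 ÷ 1 → quotient 2, remainder 0

[28; 4, 1, 1, 2]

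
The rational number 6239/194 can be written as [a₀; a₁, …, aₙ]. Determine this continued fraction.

[32; 6, 3, 1, 7]

6239 = 32·194 + 31, so a_0 = 32
194 = 6·31 + 8, so a_1 = 6
31 = 3·8 + 7, so a_2 = 3
8 = 1·7 + 1, so a_3 = 1
7 = 7·1 + 0, so a_4 = 7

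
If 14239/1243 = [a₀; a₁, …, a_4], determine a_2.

Apply division with remainder until the remainder is 0:
14239 = 11·1243 + 566, so a_0 = 11
1243 = 2·566 + 111, so a_1 = 2
566 = 5·111 + 11, so a_2 = 5

5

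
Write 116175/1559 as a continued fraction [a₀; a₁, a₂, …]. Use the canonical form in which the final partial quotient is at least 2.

[74; 1, 1, 12, 1, 2, 2, 8]

116175 = 74·1559 + 809, so a_0 = 74
1559 = 1·809 + 750, so a_1 = 1
809 = 1·750 + 59, so a_2 = 1
750 = 12·59 + 42, so a_3 = 12
59 = 1·42 + 17, so a_4 = 1
42 = 2·17 + 8, so a_5 = 2
17 = 2·8 + 1, so a_6 = 2
8 = 8·1 + 0, so a_7 = 8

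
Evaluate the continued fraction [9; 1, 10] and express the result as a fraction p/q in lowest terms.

109/11

Use the convergent recurrence hₖ = aₖ·hₖ₋₁ + hₖ₋₂ (and likewise for the denominators kₖ):
a_0 = 9: 9/1
a_1 = 1: 10/1
a_2 = 10: 109/11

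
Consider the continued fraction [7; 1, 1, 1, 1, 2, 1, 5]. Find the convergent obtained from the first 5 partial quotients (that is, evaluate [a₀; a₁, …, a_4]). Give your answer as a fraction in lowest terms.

Build up convergents one term at a time:
a_0 = 7: 7/1
a_1 = 1: 8/1
a_2 = 1: 15/2
a_3 = 1: 23/3
a_4 = 1: 38/5

38/5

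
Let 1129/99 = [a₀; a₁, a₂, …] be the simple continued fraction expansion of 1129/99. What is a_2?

2

Apply division with remainder until the remainder is 0:
⌊1129/99⌋ = 11, remainder 40
⌊99/40⌋ = 2, remainder 19
⌊40/19⌋ = 2, remainder 2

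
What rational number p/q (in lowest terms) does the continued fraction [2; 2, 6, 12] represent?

Start with 12.
6 + 1/(12/1) = 6 + 1/12 = 73/12
2 + 1/(73/12) = 2 + 12/73 = 158/73
2 + 1/(158/73) = 2 + 73/158 = 389/158

389/158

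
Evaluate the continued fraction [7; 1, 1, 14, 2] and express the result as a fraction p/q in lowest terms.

451/60

a_0 = 7: 7/1
a_1 = 1: 8/1
a_2 = 1: 15/2
a_3 = 14: 218/29
a_4 = 2: 451/60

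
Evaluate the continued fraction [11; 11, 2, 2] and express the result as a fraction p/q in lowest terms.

Work from the innermost term outward:
Start with 2.
2 + 1/(2/1) = 2 + 1/2 = 5/2
11 + 1/(5/2) = 11 + 2/5 = 57/5
11 + 1/(57/5) = 11 + 5/57 = 632/57

632/57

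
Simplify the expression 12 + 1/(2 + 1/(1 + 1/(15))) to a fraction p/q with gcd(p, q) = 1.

Start with 15.
1 + 1/(15/1) = 1 + 1/15 = 16/15
2 + 1/(16/15) = 2 + 15/16 = 47/16
12 + 1/(47/16) = 12 + 16/47 = 580/47

580/47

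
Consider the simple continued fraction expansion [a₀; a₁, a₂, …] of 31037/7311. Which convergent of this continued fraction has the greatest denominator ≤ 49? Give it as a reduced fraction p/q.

a_0 = 4: 4/1  (≤ bound)
a_1 = 4: 17/4  (≤ bound)
a_2 = 12: 208/49  (≤ bound)
a_3 = 1: 225/53  (> 49, stop)

208/49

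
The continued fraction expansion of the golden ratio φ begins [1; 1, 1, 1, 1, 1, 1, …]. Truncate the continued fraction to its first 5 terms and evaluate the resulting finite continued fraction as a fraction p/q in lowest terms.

8/5

Work from the innermost term outward:
Start with 1.
1 + 1/(1/1) = 1 + 1/1 = 2/1
1 + 1/(2/1) = 1 + 1/2 = 3/2
1 + 1/(3/2) = 1 + 2/3 = 5/3
1 + 1/(5/3) = 1 + 3/5 = 8/5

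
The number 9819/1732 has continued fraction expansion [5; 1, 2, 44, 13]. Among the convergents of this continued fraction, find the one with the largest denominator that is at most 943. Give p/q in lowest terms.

754/133

a_0 = 5: 5/1  (≤ bound)
a_1 = 1: 6/1  (≤ bound)
a_2 = 2: 17/3  (≤ bound)
a_3 = 44: 754/133  (≤ bound)
a_4 = 13: 9819/1732  (> 943, stop)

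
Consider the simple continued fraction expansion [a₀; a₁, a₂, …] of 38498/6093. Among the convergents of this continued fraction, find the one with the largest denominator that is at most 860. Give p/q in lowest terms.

2679/424

a_0 = 6: 6/1  (≤ bound)
a_1 = 3: 19/3  (≤ bound)
a_2 = 7: 139/22  (≤ bound)
a_3 = 9: 1270/201  (≤ bound)
a_4 = 2: 2679/424  (≤ bound)
a_5 = 2: 6628/1049  (> 860, stop)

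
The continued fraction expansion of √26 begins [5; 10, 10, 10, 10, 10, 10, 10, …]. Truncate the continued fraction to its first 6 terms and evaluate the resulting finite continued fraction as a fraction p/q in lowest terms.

530451/104030

a_0 = 5: 5/1
a_1 = 10: 51/10
a_2 = 10: 515/101
a_3 = 10: 5201/1020
a_4 = 10: 52525/10301
a_5 = 10: 530451/104030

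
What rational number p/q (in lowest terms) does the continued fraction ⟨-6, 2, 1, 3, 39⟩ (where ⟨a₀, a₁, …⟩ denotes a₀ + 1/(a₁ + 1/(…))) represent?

-2435/432

a_0 = -6: -6/1
a_1 = 2: -11/2
a_2 = 1: -17/3
a_3 = 3: -62/11
a_4 = 39: -2435/432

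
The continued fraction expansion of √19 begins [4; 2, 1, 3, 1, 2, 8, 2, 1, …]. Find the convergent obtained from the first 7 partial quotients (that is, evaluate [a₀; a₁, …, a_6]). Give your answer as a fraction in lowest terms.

Work from the innermost term outward:
Start with 8.
2 + 1/(8/1) = 2 + 1/8 = 17/8
1 + 1/(17/8) = 1 + 8/17 = 25/17
3 + 1/(25/17) = 3 + 17/25 = 92/25
1 + 1/(92/25) = 1 + 25/92 = 117/92
2 + 1/(117/92) = 2 + 92/117 = 326/117
4 + 1/(326/117) = 4 + 117/326 = 1421/326

1421/326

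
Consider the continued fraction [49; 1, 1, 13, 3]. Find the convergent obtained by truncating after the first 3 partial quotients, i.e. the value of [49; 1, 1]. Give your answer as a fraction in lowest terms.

99/2

Build up convergents one term at a time:
a_0 = 49: 49/1
a_1 = 1: 50/1
a_2 = 1: 99/2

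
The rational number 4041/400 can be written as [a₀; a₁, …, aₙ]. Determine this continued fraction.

[10; 9, 1, 3, 10]

Run the Euclidean algorithm, recording each quotient:
4041 ÷ 400 → quotient 10, remainder 41
400 ÷ 41 → quotient 9, remainder 31
41 ÷ 31 → quotient 1, remainder 10
31 ÷ 10 → quotient 3, remainder 1
10 ÷ 1 → quotient 10, remainder 0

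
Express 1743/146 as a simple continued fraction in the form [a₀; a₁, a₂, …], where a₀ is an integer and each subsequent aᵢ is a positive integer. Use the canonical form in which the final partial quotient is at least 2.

[11; 1, 15, 4, 2]

Repeatedly divide and take the remainder:
1743 = 11·146 + 137, so a_0 = 11
146 = 1·137 + 9, so a_1 = 1
137 = 15·9 + 2, so a_2 = 15
9 = 4·2 + 1, so a_3 = 4
2 = 2·1 + 0, so a_4 = 2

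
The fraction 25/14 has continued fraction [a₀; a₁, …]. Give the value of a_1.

1

25 = 1·14 + 11, so a_0 = 1
14 = 1·11 + 3, so a_1 = 1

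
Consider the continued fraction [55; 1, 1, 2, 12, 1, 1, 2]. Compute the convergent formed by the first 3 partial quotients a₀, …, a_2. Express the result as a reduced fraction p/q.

Compute successive convergents:
a_0 = 55: 55/1
a_1 = 1: 56/1
a_2 = 1: 111/2

111/2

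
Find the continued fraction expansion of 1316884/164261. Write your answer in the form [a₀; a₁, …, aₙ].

Run the Euclidean algorithm, recording each quotient:
1316884 ÷ 164261 → quotient 8, remainder 2796
164261 ÷ 2796 → quotient 58, remainder 2093
2796 ÷ 2093 → quotient 1, remainder 703
2093 ÷ 703 → quotient 2, remainder 687
703 ÷ 687 → quotient 1, remainder 16
687 ÷ 16 → quotient 42, remainder 15
16 ÷ 15 → quotient 1, remainder 1
15 ÷ 1 → quotient 15, remainder 0

[8; 58, 1, 2, 1, 42, 1, 15]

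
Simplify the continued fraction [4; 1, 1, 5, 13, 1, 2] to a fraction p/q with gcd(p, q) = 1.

2077/457

Collapse the nested fraction from the inside out:
Start with 2.
1 + 1/(2/1) = 1 + 1/2 = 3/2
13 + 1/(3/2) = 13 + 2/3 = 41/3
5 + 1/(41/3) = 5 + 3/41 = 208/41
1 + 1/(208/41) = 1 + 41/208 = 249/208
1 + 1/(249/208) = 1 + 208/249 = 457/249
4 + 1/(457/249) = 4 + 249/457 = 2077/457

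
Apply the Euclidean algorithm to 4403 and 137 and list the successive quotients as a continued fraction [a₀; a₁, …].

[32; 7, 4, 1, 3]

Apply division with remainder until the remainder is 0:
4403 ÷ 137 → quotient 32, remainder 19
137 ÷ 19 → quotient 7, remainder 4
19 ÷ 4 → quotient 4, remainder 3
4 ÷ 3 → quotient 1, remainder 1
3 ÷ 1 → quotient 3, remainder 0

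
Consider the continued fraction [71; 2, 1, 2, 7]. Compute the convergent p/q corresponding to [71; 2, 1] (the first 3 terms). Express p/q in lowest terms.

Compute successive convergents:
a_0 = 71: 71/1
a_1 = 2: 143/2
a_2 = 1: 214/3

214/3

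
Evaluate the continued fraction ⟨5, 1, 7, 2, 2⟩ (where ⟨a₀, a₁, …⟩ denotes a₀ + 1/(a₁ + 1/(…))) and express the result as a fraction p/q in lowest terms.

Start with 2.
2 + 1/(2/1) = 2 + 1/2 = 5/2
7 + 1/(5/2) = 7 + 2/5 = 37/5
1 + 1/(37/5) = 1 + 5/37 = 42/37
5 + 1/(42/37) = 5 + 37/42 = 247/42

247/42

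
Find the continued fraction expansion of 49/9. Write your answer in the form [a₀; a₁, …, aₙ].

49 ÷ 9 → quotient 5, remainder 4
9 ÷ 4 → quotient 2, remainder 1
4 ÷ 1 → quotient 4, remainder 0

[5; 2, 4]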